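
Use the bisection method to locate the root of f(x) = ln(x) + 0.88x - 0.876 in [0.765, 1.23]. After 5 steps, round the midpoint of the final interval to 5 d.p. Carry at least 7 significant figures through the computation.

1.00477

f(0.765000) = -0.470679, f(1.230000) = 0.413414 (opposite signs)
step 1: m = 0.997500, f(m) = -0.000703 < 0 → root in [0.997500, 1.230000]
step 2: m = 1.113750, f(m) = 0.211833 > 0 → root in [0.997500, 1.113750]
step 3: m = 1.055625, f(m) = 0.107083 > 0 → root in [0.997500, 1.055625]
step 4: m = 1.026563, f(m) = 0.053591 > 0 → root in [0.997500, 1.026563]
step 5: m = 1.012031, f(m) = 0.026547 > 0 → root in [0.997500, 1.012031]
Midpoint of [0.997500, 1.012031] = 1.004766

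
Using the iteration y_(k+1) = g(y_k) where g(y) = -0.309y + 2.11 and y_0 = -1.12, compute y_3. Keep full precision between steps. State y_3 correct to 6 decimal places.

1.692519

y_1 = g(-1.120000) = 2.456080
y_2 = g(2.456080) = 1.351071
y_3 = g(1.351071) = 1.692519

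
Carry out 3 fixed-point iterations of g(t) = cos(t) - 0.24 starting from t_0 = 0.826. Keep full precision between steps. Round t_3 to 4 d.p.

0.5465

t_1 = g(0.826000) = 0.437822
t_2 = g(0.437822) = 0.665677
t_3 = g(0.665677) = 0.546499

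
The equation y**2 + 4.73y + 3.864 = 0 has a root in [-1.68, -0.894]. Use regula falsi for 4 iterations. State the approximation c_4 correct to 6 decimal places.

-1.050008

False-position update: c = (a·f(b) − b·f(a))/(f(b) − f(a)); replace the endpoint whose sign matches f(c).
f(-1.680000) = -1.260000, f(-0.894000) = 0.434616
step 1: c = -1.095584, f(c) = -0.117809 < 0 → new bracket [-1.095584, -0.894000]
step 2: c = -1.052595, f(c) = -0.006818 < 0 → new bracket [-1.052595, -0.894000]
step 3: c = -1.050145, f(c) = -0.000382 < 0 → new bracket [-1.050145, -0.894000]
step 4: c = -1.050008, f(c) = -0.000021 < 0 → new bracket [-1.050008, -0.894000]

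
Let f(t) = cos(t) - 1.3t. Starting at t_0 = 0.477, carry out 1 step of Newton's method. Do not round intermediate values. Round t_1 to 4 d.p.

f'(t) = -sin(t) - 1.3
t_0 = 0.477000: f = 0.268276, f' = -1.759116 → t_1 = 0.477000 - (0.268276)/(-1.759116) = 0.629506

0.6295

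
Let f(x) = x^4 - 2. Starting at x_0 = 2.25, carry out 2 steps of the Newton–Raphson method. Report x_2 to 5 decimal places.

1.39488

f'(x) = 4x^3
x_0 = 2.250000: f = 23.628906, f' = 45.562500 → x_1 = 2.250000 - (23.628906)/(45.562500) = 1.731396
x_1 = 1.731396: f = 6.986393, f' = 20.761036 → x_2 = 1.731396 - (6.986393)/(20.761036) = 1.394881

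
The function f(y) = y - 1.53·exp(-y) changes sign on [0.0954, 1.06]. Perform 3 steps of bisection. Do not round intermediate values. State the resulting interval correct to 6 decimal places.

[0.698275, 0.818850]

f(0.095400) = -1.295384, f(1.060000) = 0.529923 (opposite signs)
step 1: m = 0.577700, f(m) = -0.280917 < 0 → root in [0.577700, 1.060000]
step 2: m = 0.818850, f(m) = 0.144214 > 0 → root in [0.577700, 0.818850]
step 3: m = 0.698275, f(m) = -0.062812 < 0 → root in [0.698275, 0.818850]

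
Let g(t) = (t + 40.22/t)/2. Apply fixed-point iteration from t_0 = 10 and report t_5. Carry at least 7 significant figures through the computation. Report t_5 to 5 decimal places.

t_1 = g(10.000000) = 7.011000
t_2 = g(7.011000) = 6.373850
t_3 = g(6.373850) = 6.342004
t_4 = g(6.342004) = 6.341924
t_5 = g(6.341924) = 6.341924

6.34192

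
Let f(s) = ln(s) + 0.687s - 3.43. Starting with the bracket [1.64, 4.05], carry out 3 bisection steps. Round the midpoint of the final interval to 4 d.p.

3.2969

f(1.640000) = -1.808624, f(4.050000) = 0.751067 (opposite signs)
step 1: m = 2.845000, f(m) = -0.429922 < 0 → root in [2.845000, 4.050000]
step 2: m = 3.447500, f(m) = 0.176082 > 0 → root in [2.845000, 3.447500]
step 3: m = 3.146250, f(m) = -0.122315 < 0 → root in [3.146250, 3.447500]
Midpoint of [3.146250, 3.447500] = 3.296875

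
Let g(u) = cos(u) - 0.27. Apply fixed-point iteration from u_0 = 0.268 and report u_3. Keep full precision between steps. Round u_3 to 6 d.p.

0.608301

u_1 = g(0.268000) = 0.694302
u_2 = g(0.694302) = 0.498500
u_3 = g(0.498500) = 0.608301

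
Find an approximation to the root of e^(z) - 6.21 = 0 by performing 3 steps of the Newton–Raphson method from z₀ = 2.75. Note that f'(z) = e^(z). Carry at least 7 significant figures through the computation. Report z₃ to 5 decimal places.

1.82722

Newton update: z ← z − f(z)/f'(z).
z_0 = 2.750000: f = 9.432632, f' = 15.642632 → z_1 = 2.750000 - (9.432632)/(15.642632) = 2.146992
z_1 = 2.146992: f = 2.349074, f' = 8.559074 → z_2 = 2.146992 - (2.349074)/(8.559074) = 1.872538
z_2 = 1.872538: f = 0.294783, f' = 6.504783 → z_3 = 1.872538 - (0.294783)/(6.504783) = 1.827220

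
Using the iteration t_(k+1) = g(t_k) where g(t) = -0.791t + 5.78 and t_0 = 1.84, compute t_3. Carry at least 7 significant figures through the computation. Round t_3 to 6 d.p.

3.913815

t_1 = g(1.840000) = 4.324560
t_2 = g(4.324560) = 2.359273
t_3 = g(2.359273) = 3.913815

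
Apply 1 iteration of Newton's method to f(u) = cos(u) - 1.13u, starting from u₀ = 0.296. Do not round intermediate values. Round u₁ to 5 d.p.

f'(u) = -sin(u) - 1.13
u_0 = 0.296000: f = 0.622031, f' = -1.421697 → u_1 = 0.296000 - (0.622031)/(-1.421697) = 0.733527

0.73353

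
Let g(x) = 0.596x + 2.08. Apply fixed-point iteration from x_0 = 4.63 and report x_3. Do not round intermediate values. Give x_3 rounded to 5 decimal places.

x_1 = g(4.630000) = 4.839480
x_2 = g(4.839480) = 4.964330
x_3 = g(4.964330) = 5.038741

5.03874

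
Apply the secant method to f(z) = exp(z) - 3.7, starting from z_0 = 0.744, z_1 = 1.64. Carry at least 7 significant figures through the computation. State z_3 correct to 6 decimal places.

Secant update: z_(k+1) = z_k − f(z_k)·(z_k − z_(k-1))/(f(z_k) − f(z_(k-1))).
f(z_0) = -1.595664, f(z_1) = 1.455170
z_2 = 1.640000 - (1.455170)·(1.640000 - 0.744000)/(1.455170 - (-1.595664)) = 1.212631; f(z_2) = -0.337681
z_3 = 1.212631 - (-0.337681)·(1.212631 - 1.640000)/(-0.337681 - (1.455170)) = 1.293125; f(z_3) = -0.055842

1.293125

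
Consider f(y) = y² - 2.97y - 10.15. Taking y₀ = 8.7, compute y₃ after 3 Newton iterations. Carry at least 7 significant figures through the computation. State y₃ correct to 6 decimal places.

f'(y) = 2y - 2.97
y_0 = 8.700000: f = 39.701000, f' = 14.430000 → y_1 = 8.700000 - (39.701000)/(14.430000) = 5.948718
y_1 = 5.948718: f = 7.569553, f' = 8.927436 → y_2 = 5.948718 - (7.569553)/(8.927436) = 5.100820
y_2 = 5.100820: f = 0.718931, f' = 7.231640 → y_3 = 5.100820 - (0.718931)/(7.231640) = 5.001406

5.001406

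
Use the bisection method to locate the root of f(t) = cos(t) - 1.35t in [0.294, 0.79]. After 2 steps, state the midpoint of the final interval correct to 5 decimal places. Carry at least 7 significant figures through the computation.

f(0.294000) = 0.560192, f(0.790000) = -0.362655 (opposite signs)
step 1: m = 0.542000, f(m) = 0.124979 > 0 → root in [0.542000, 0.790000]
step 2: m = 0.666000, f(m) = -0.112801 < 0 → root in [0.542000, 0.666000]
Midpoint of [0.542000, 0.666000] = 0.604000

0.60400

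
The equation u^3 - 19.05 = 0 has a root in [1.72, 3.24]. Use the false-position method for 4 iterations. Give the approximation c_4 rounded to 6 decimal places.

2.669266

f(1.720000) = -13.961552, f(3.240000) = 14.962224
step 1: c = 2.453706, f(c) = -4.277031 < 0 → new bracket [2.453706, 3.240000]
step 2: c = 2.628505, f(c) = -0.889550 < 0 → new bracket [2.628505, 3.240000]
step 3: c = 2.662820, f(c) = -0.168971 < 0 → new bracket [2.662820, 3.240000]
step 4: c = 2.669266, f(c) = -0.031533 < 0 → new bracket [2.669266, 3.240000]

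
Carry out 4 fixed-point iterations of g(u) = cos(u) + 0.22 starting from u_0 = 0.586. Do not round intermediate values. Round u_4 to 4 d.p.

0.7810

u_1 = g(0.586000) = 1.053159
u_2 = g(1.053159) = 0.714828
u_3 = g(0.714828) = 0.975206
u_4 = g(0.975206) = 0.780998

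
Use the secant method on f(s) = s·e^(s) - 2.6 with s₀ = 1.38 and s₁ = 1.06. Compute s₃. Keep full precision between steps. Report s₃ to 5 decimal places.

0.97917

Secant update: s_(k+1) = s_k − f(s_k)·(s_k − s_(k-1))/(f(s_k) − f(s_(k-1))).
f(s_0) = 2.885364, f(s_1) = 0.459553
s_2 = 1.060000 - (0.459553)·(1.060000 - 1.380000)/(0.459553 - (2.885364)) = 0.999378; f(s_2) = 0.114903
s_3 = 0.999378 - (0.114903)·(0.999378 - 1.060000)/(0.114903 - (0.459553)) = 0.979168; f(s_3) = 0.006778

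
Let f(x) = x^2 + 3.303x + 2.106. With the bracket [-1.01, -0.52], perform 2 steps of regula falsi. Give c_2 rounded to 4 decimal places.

f(-1.010000) = -0.209930, f(-0.520000) = 0.658840
step 1: c = -0.891596, f(c) = -0.043998 < 0 → new bracket [-0.891596, -0.520000]
step 2: c = -0.868334, f(c) = -0.008103 < 0 → new bracket [-0.868334, -0.520000]

-0.8683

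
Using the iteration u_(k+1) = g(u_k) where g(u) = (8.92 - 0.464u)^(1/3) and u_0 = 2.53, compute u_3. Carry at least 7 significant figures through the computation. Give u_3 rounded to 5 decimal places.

u_1 = g(2.530000) = 1.978612
u_2 = g(1.978612) = 2.000160
u_3 = g(2.000160) = 1.999327

1.99933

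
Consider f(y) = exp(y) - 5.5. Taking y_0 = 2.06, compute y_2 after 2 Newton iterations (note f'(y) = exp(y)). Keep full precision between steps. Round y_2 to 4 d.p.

y_0 = 2.060000: f = 2.345970, f' = 7.845970 → y_1 = 2.060000 - (2.345970)/(7.845970) = 1.760997
y_1 = 1.760997: f = 0.318234, f' = 5.818234 → y_2 = 1.760997 - (0.318234)/(5.818234) = 1.706301

1.7063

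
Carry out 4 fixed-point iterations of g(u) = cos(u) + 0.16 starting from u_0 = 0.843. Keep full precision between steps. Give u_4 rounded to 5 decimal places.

0.83586

u_1 = g(0.843000) = 0.825226
u_2 = g(0.825226) = 0.838391
u_3 = g(0.838391) = 0.828660
u_4 = g(0.828660) = 0.835864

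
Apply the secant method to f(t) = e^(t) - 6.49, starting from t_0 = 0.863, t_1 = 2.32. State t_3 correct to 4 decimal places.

Secant update: t_(k+1) = t_k − f(t_k)·(t_k − t_(k-1))/(f(t_k) − f(t_(k-1))).
f(t_0) = -4.119739, f(t_1) = 3.685674
t_2 = 2.320000 - (3.685674)·(2.320000 - 0.863000)/(3.685674 - (-4.119739)) = 1.632012; f(t_2) = -1.375844
t_3 = 1.632012 - (-1.375844)·(1.632012 - 2.320000)/(-1.375844 - (3.685674)) = 1.819024; f(t_3) = -0.324161

1.8190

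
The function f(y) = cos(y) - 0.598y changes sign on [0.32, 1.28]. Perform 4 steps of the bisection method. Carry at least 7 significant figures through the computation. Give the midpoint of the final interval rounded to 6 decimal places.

f(0.320000) = 0.757875, f(1.280000) = -0.478725 (opposite signs)
step 1: m = 0.800000, f(m) = 0.218307 > 0 → root in [0.800000, 1.280000]
step 2: m = 1.040000, f(m) = -0.115700 < 0 → root in [0.800000, 1.040000]
step 3: m = 0.920000, f(m) = 0.055660 > 0 → root in [0.920000, 1.040000]
step 4: m = 0.980000, f(m) = -0.029017 < 0 → root in [0.920000, 0.980000]
Midpoint of [0.920000, 0.980000] = 0.950000

0.950000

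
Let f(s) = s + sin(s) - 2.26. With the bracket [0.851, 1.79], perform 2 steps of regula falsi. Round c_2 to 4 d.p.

f(0.851000) = -0.657060, f(1.790000) = 0.506071
step 1: c = 1.381447, f(c) = 0.103574 > 0 → new bracket [0.851000, 1.381447]
step 2: c = 1.309217, f(c) = 0.015200 > 0 → new bracket [0.851000, 1.309217]

1.3092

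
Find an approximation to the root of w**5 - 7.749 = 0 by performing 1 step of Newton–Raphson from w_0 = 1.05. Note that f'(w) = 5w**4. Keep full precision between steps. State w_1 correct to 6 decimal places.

2.115024

Newton update: w ← w − f(w)/f'(w).
w_0 = 1.050000: f = -6.472718, f' = 6.077531 → w_1 = 1.050000 - (-6.472718)/(6.077531) = 2.115024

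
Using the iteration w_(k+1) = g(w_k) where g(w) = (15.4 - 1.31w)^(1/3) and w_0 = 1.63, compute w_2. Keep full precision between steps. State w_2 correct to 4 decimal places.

w_1 = g(1.630000) = 2.367187
w_2 = g(2.367187) = 2.308287

2.3083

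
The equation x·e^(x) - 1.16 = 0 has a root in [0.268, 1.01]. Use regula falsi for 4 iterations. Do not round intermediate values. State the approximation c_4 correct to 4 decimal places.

f(0.268000) = -0.809631, f(1.010000) = 1.613057
step 1: c = 0.515967, f(c) = -0.295623 < 0 → new bracket [0.515967, 1.010000]
step 2: c = 0.592484, f(c) = -0.088506 < 0 → new bracket [0.592484, 1.010000]
step 3: c = 0.614201, f(c) = -0.024845 < 0 → new bracket [0.614201, 1.010000]
step 4: c = 0.620205, f(c) = -0.006846 < 0 → new bracket [0.620205, 1.010000]

0.6202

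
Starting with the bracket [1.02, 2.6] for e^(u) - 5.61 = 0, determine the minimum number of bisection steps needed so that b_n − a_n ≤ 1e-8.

28

Initial width b − a = 2.6 − 1.02 = 1.580000.
After n steps the width is (b−a)/2^n; need (b−a)/2^n ≤ 1e-8.
So n ≥ log₂(1.580000/1e-8) = log₂(158000000.0000) ≈ 27.2353.
Hence n = 28.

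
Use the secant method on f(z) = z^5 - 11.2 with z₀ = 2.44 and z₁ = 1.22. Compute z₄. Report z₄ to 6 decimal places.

f(z_0) = 75.286661, f(z_1) = -8.497292
z_2 = 1.220000 - (-8.497292)·(1.220000 - 2.440000)/(-8.497292 - (75.286661)) = 1.343731; f(z_2) = -6.819112
z_3 = 1.343731 - (-6.819112)·(1.343731 - 1.220000)/(-6.819112 - (-8.497292)) = 1.846501; f(z_3) = 10.265817
z_4 = 1.846501 - (10.265817)·(1.846501 - 1.343731)/(10.265817 - (-6.819112)) = 1.544402; f(z_4) = -2.413792

1.544402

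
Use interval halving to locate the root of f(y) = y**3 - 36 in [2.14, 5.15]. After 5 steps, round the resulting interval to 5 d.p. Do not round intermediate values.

f(2.140000) = -26.199656, f(5.150000) = 100.590875 (opposite signs)
step 1: m = 3.645000, f(m) = 12.427561 > 0 → root in [2.140000, 3.645000]
step 2: m = 2.892500, f(m) = -11.799736 < 0 → root in [2.892500, 3.645000]
step 3: m = 3.268750, f(m) = -1.074300 < 0 → root in [3.268750, 3.645000]
step 4: m = 3.456875, f(m) = 5.309604 > 0 → root in [3.268750, 3.456875]
step 5: m = 3.362813, f(m) = 2.028392 > 0 → root in [3.268750, 3.362813]

[3.26875, 3.36281]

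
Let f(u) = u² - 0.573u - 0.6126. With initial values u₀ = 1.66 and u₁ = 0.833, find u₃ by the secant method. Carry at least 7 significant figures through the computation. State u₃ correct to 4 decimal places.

1.1378

f(u_0) = 1.191820, f(u_1) = -0.396020
u_2 = 0.833000 - (-0.396020)·(0.833000 - 1.660000)/(-0.396020 - (1.191820)) = 1.039260; f(u_2) = -0.128034
u_3 = 1.039260 - (-0.128034)·(1.039260 - 0.833000)/(-0.128034 - (-0.396020)) = 1.137804; f(u_3) = 0.030037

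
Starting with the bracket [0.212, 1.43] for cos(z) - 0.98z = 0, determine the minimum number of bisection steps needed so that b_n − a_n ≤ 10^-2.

7

Initial width b − a = 1.43 − 0.212 = 1.218000.
After n steps the width is (b−a)/2^n; need (b−a)/2^n ≤ 10^-2.
So n ≥ log₂(1.218000/10^-2) = log₂(121.8000) ≈ 6.9284.
Hence n = 7.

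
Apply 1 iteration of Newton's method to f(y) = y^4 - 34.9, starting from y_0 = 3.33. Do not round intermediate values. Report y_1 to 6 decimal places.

2.733783

f'(y) = 4y^3
y_0 = 3.330000: f = 88.063703, f' = 147.704148 → y_1 = 3.330000 - (88.063703)/(147.704148) = 2.733783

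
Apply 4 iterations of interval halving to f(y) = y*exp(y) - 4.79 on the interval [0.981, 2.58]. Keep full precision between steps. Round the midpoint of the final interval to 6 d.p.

f(0.981000) = -2.173553, f(2.580000) = 29.258616 (opposite signs)
step 1: m = 1.780500, f(m) = 5.773390 > 0 → root in [0.981000, 1.780500]
step 2: m = 1.380750, f(m) = 0.702463 > 0 → root in [0.981000, 1.380750]
step 3: m = 1.180875, f(m) = -0.943627 < 0 → root in [1.180875, 1.380750]
step 4: m = 1.280812, f(m) = -0.179634 < 0 → root in [1.280812, 1.380750]
Midpoint of [1.280812, 1.380750] = 1.330781

1.330781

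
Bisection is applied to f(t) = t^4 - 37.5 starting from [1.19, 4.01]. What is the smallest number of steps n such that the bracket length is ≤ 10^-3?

Initial width b − a = 4.01 − 1.19 = 2.820000.
After n steps the width is (b−a)/2^n; need (b−a)/2^n ≤ 10^-3.
So n ≥ log₂(2.820000/10^-3) = log₂(2820.0000) ≈ 11.4615.
Hence n = 12.

12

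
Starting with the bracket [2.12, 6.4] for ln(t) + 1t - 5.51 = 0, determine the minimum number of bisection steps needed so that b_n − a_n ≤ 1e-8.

29

Initial width b − a = 6.4 − 2.12 = 4.280000.
After n steps the width is (b−a)/2^n; need (b−a)/2^n ≤ 1e-8.
So n ≥ log₂(4.280000/1e-8) = log₂(428000000.0000) ≈ 28.6730.
Hence n = 29.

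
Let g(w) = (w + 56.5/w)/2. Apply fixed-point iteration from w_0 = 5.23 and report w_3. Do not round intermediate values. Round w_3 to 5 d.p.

w_1 = g(5.230000) = 8.016530
w_2 = g(8.016530) = 7.532234
w_3 = g(7.532234) = 7.516664

7.51666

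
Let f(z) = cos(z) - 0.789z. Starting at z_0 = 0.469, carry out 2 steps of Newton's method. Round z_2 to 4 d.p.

0.8435

f'(z) = -sin(z) - 0.789
z_0 = 0.469000: f = 0.521980, f' = -1.240994 → z_1 = 0.469000 - (0.521980)/(-1.240994) = 0.889614
z_1 = 0.889614: f = -0.072194, f' = -1.565829 → z_2 = 0.889614 - (-0.072194)/(-1.565829) = 0.843508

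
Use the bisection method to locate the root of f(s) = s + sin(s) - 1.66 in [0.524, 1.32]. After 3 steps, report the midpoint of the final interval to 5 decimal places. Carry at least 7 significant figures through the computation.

0.87225

f(0.524000) = -0.635653, f(1.320000) = 0.628715 (opposite signs)
step 1: m = 0.922000, f(m) = 0.058812 > 0 → root in [0.524000, 0.922000]
step 2: m = 0.723000, f(m) = -0.275363 < 0 → root in [0.723000, 0.922000]
step 3: m = 0.822500, f(m) = -0.104651 < 0 → root in [0.822500, 0.922000]
Midpoint of [0.822500, 0.922000] = 0.872250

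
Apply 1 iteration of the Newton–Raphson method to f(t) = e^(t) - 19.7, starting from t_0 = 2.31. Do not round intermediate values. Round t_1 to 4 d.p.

3.2654

f'(t) = e^(t)
t_0 = 2.310000: f = -9.625575, f' = 10.074425 → t_1 = 2.310000 - (-9.625575)/(10.074425) = 3.265447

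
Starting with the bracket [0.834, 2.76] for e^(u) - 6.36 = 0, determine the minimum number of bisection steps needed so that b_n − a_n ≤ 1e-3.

11

Initial width b − a = 2.76 − 0.834 = 1.926000.
After n steps the width is (b−a)/2^n; need (b−a)/2^n ≤ 1e-3.
So n ≥ log₂(1.926000/1e-3) = log₂(1926.0000) ≈ 10.9114.
Hence n = 11.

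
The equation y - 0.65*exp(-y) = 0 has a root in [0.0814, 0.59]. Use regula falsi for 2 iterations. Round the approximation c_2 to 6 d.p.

f(0.081400) = -0.517786, f(0.590000) = 0.229687
step 1: c = 0.433715, f(c) = 0.012452 > 0 → new bracket [0.081400, 0.433715]
step 2: c = 0.425441, f(c) = 0.000678 > 0 → new bracket [0.081400, 0.425441]

0.425441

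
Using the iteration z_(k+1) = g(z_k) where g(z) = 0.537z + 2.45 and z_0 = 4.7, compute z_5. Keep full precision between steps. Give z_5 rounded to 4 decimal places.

5.2652

z_1 = g(4.700000) = 4.973900
z_2 = g(4.973900) = 5.120984
z_3 = g(5.120984) = 5.199969
z_4 = g(5.199969) = 5.242383
z_5 = g(5.242383) = 5.265160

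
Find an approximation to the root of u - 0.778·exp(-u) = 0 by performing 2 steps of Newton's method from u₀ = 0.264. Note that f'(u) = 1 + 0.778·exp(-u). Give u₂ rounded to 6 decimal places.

0.480943

Newton update: u ← u − f(u)/f'(u).
u_0 = 0.264000: f = -0.333483, f' = 1.597483 → u_1 = 0.264000 - (-0.333483)/(1.597483) = 0.472755
u_1 = 0.472755: f = -0.012158, f' = 1.484914 → u_2 = 0.472755 - (-0.012158)/(1.484914) = 0.480943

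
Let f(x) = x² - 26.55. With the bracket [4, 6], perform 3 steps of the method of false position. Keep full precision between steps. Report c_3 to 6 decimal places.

False-position update: c = (a·f(b) − b·f(a))/(f(b) − f(a)); replace the endpoint whose sign matches f(c).
f(4.000000) = -10.550000, f(6.000000) = 9.450000
step 1: c = 5.055000, f(c) = -0.996975 < 0 → new bracket [5.055000, 6.000000]
step 2: c = 5.145183, f(c) = -0.077090 < 0 → new bracket [5.145183, 6.000000]
step 3: c = 5.152100, f(c) = -0.005865 < 0 → new bracket [5.152100, 6.000000]

5.152100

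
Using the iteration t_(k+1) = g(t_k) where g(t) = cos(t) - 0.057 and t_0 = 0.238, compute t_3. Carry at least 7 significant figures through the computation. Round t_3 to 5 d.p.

t_1 = g(0.238000) = 0.914811
t_2 = g(0.914811) = 0.552940
t_3 = g(0.552940) = 0.793984

0.79398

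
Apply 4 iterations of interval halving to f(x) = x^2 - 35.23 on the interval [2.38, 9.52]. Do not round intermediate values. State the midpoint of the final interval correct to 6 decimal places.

5.726875

f(2.380000) = -29.565600, f(9.520000) = 55.400400 (opposite signs)
step 1: m = 5.950000, f(m) = 0.172500 > 0 → root in [2.380000, 5.950000]
step 2: m = 4.165000, f(m) = -17.882775 < 0 → root in [4.165000, 5.950000]
step 3: m = 5.057500, f(m) = -9.651694 < 0 → root in [5.057500, 5.950000]
step 4: m = 5.503750, f(m) = -4.938736 < 0 → root in [5.503750, 5.950000]
Midpoint of [5.503750, 5.950000] = 5.726875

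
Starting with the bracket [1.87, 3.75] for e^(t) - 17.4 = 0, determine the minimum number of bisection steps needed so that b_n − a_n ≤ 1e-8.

28

Initial width b − a = 3.75 − 1.87 = 1.880000.
After n steps the width is (b−a)/2^n; need (b−a)/2^n ≤ 1e-8.
So n ≥ log₂(1.880000/1e-8) = log₂(188000000.0000) ≈ 27.4862.
Hence n = 28.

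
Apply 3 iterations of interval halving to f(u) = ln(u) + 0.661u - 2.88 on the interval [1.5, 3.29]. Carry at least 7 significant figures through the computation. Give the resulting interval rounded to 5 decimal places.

f(1.500000) = -1.483035, f(3.290000) = 0.485578 (opposite signs)
step 1: m = 2.395000, f(m) = -0.423522 < 0 → root in [2.395000, 3.290000]
step 2: m = 2.842500, f(m) = 0.043576 > 0 → root in [2.395000, 2.842500]
step 3: m = 2.618750, f(m) = -0.186309 < 0 → root in [2.618750, 2.842500]

[2.61875, 2.84250]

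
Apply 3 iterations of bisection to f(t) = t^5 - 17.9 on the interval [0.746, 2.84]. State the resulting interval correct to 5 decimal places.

[1.53125, 1.79300]

f(0.746000) = -17.668956, f(2.840000) = 166.853086 (opposite signs)
step 1: m = 1.793000, f(m) = 0.631111 > 0 → root in [0.746000, 1.793000]
step 2: m = 1.269500, f(m) = -14.602662 < 0 → root in [1.269500, 1.793000]
step 3: m = 1.531250, f(m) = -9.481582 < 0 → root in [1.531250, 1.793000]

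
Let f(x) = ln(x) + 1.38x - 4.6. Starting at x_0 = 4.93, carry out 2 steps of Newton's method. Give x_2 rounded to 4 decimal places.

Newton update: x ← x − f(x)/f'(x).
f'(x) = 1/x + 1.38
x_0 = 4.930000: f = 3.798739, f' = 1.582840 → x_1 = 4.930000 - (3.798739)/(1.582840) = 2.530048
x_1 = 2.530048: f = -0.180295, f' = 1.775249 → x_2 = 2.530048 - (-0.180295)/(1.775249) = 2.631609

2.6316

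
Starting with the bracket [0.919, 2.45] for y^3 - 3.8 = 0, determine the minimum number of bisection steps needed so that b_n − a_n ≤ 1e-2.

8

Initial width b − a = 2.45 − 0.919 = 1.531000.
After n steps the width is (b−a)/2^n; need (b−a)/2^n ≤ 1e-2.
So n ≥ log₂(1.531000/1e-2) = log₂(153.1000) ≈ 7.2583.
Hence n = 8.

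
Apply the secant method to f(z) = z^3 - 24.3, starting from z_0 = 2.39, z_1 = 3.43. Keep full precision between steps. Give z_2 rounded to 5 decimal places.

Secant update: z_(k+1) = z_k − f(z_k)·(z_k − z_(k-1))/(f(z_k) − f(z_(k-1))).
f(z_0) = -10.648081, f(z_1) = 16.053607
z_2 = 3.430000 - (16.053607)·(3.430000 - 2.390000)/(16.053607 - (-10.648081)) = 2.804730; f(z_2) = -2.236551

2.80473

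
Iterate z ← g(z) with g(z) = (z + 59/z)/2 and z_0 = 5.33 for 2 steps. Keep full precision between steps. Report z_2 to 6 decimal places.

7.697543

z_1 = g(5.330000) = 8.199709
z_2 = g(8.199709) = 7.697543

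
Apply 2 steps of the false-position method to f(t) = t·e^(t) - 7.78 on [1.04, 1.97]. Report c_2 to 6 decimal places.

1.552669

False-position update: c = (a·f(b) − b·f(a))/(f(b) − f(a)); replace the endpoint whose sign matches f(c).
f(1.040000) = -4.837614, f(1.970000) = 6.346233
step 1: c = 1.442275, f(c) = -1.678732 < 0 → new bracket [1.442275, 1.970000]
step 2: c = 1.552669, f(c) = -0.445095 < 0 → new bracket [1.552669, 1.970000]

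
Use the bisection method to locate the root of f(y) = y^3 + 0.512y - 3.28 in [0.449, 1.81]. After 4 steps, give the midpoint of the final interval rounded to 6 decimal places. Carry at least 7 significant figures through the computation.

f(0.449000) = -2.959593, f(1.810000) = 3.576461 (opposite signs)
step 1: m = 1.129500, f(m) = -1.260714 < 0 → root in [1.129500, 1.810000]
step 2: m = 1.469750, f(m) = 0.647415 > 0 → root in [1.129500, 1.469750]
step 3: m = 1.299625, f(m) = -0.419493 < 0 → root in [1.299625, 1.469750]
step 4: m = 1.384687, f(m) = 0.083904 > 0 → root in [1.299625, 1.384687]
Midpoint of [1.299625, 1.384687] = 1.342156

1.342156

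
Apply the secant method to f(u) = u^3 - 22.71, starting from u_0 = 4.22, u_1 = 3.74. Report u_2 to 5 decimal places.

3.11780

f(u_0) = 52.441448, f(u_1) = 29.603624
u_2 = 3.740000 - (29.603624)·(3.740000 - 4.220000)/(29.603624 - (52.441448)) = 3.117798; f(u_2) = 7.597068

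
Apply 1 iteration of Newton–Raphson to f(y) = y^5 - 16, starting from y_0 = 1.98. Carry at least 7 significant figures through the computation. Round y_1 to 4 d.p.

1.7922

f'(y) = 5y^4
y_0 = 1.980000: f = 14.431682, f' = 76.847681 → y_1 = 1.980000 - (14.431682)/(76.847681) = 1.792204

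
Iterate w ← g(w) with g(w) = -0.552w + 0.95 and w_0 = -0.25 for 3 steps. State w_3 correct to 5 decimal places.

0.75712

w_1 = g(-0.250000) = 1.088000
w_2 = g(1.088000) = 0.349424
w_3 = g(0.349424) = 0.757118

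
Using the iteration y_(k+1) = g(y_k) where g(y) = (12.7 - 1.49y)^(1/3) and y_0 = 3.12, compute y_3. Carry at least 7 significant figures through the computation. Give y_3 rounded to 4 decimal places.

2.1195

y_1 = g(3.120000) = 2.004258
y_2 = g(2.004258) = 2.133672
y_3 = g(2.133672) = 2.119459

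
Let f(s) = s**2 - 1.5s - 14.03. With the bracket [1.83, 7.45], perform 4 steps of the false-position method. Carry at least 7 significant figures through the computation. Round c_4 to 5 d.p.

4.54609

f(1.830000) = -13.426100, f(7.450000) = 30.297500
step 1: c = 3.555720, f(c) = -6.720436 < 0 → new bracket [3.555720, 7.450000]
step 2: c = 4.262708, f(c) = -2.253379 < 0 → new bracket [4.262708, 7.450000]
step 3: c = 4.483353, f(c) = -0.654575 < 0 → new bracket [4.483353, 7.450000]
step 4: c = 4.546092, f(c) = -0.182187 < 0 → new bracket [4.546092, 7.450000]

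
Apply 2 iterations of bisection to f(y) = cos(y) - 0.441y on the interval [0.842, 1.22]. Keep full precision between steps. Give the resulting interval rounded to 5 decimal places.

f(0.842000) = 0.294650, f(1.220000) = -0.194374 (opposite signs)
step 1: m = 1.031000, f(m) = 0.059290 > 0 → root in [1.031000, 1.220000]
step 2: m = 1.125500, f(m) = -0.065620 < 0 → root in [1.031000, 1.125500]

[1.03100, 1.12550]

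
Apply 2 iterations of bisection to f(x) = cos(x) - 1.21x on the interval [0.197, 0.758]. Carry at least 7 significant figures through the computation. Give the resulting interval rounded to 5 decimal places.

[0.61775, 0.75800]

f(0.197000) = 0.742288, f(0.758000) = -0.190968 (opposite signs)
step 1: m = 0.477500, f(m) = 0.310372 > 0 → root in [0.477500, 0.758000]
step 2: m = 0.617750, f(m) = 0.067706 > 0 → root in [0.617750, 0.758000]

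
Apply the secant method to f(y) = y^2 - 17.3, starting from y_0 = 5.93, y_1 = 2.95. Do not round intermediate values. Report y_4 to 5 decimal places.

4.15807

f(y_0) = 17.864900, f(y_1) = -8.597500
y_2 = 2.950000 - (-8.597500)·(2.950000 - 5.930000)/(-8.597500 - (17.864900)) = 3.918187; f(y_2) = -1.947811
y_3 = 3.918187 - (-1.947811)·(3.918187 - 2.950000)/(-1.947811 - (-8.597500)) = 4.201786; f(y_3) = 0.355005
y_4 = 4.201786 - (0.355005)·(4.201786 - 3.918187)/(0.355005 - (-1.947811)) = 4.158066; f(y_4) = -0.010488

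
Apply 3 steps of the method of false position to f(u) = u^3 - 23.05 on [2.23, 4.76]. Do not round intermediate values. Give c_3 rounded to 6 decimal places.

f(2.230000) = -11.960433, f(4.760000) = 84.800176
step 1: c = 2.542729, f(c) = -6.610051 < 0 → new bracket [2.542729, 4.760000]
step 2: c = 2.703065, f(c) = -3.299901 < 0 → new bracket [2.703065, 4.760000]
step 3: c = 2.780110, f(c) = -1.562503 < 0 → new bracket [2.780110, 4.760000]

2.780110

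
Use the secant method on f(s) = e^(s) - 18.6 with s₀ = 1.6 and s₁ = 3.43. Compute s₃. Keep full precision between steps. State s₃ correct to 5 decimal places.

2.83553

f(s_0) = -13.646968, f(s_1) = 12.276643
s_2 = 3.430000 - (12.276643)·(3.430000 - 1.600000)/(12.276643 - (-13.646968)) = 2.563367; f(s_2) = -5.620554
s_3 = 2.563367 - (-5.620554)·(2.563367 - 3.430000)/(-5.620554 - (12.276643)) = 2.835530; f(s_3) = -1.560568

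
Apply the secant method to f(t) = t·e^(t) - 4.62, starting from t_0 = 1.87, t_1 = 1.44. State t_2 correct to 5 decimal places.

f(t_0) = 7.513114, f(t_1) = 1.457802
t_2 = 1.440000 - (1.457802)·(1.440000 - 1.870000)/(1.457802 - (7.513114)) = 1.336479; f(t_2) = 0.466127

1.33648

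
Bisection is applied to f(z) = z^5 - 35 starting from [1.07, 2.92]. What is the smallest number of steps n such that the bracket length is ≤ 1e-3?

11

Initial width b − a = 2.92 − 1.07 = 1.850000.
After n steps the width is (b−a)/2^n; need (b−a)/2^n ≤ 1e-3.
So n ≥ log₂(1.850000/1e-3) = log₂(1850.0000) ≈ 10.8533.
Hence n = 11.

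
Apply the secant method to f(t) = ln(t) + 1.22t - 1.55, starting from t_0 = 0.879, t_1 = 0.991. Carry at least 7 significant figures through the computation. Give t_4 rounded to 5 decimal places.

1.15347

f(t_0) = -0.606590, f(t_1) = -0.350021
t_2 = 0.991000 - (-0.350021)·(0.991000 - 0.879000)/(-0.350021 - (-0.606590)) = 1.143794; f(t_2) = -0.020220
t_3 = 1.143794 - (-0.020220)·(1.143794 - 0.991000)/(-0.020220 - (-0.350021)) = 1.153162; f(t_3) = -0.000635
t_4 = 1.153162 - (-0.000635)·(1.153162 - 1.143794)/(-0.000635 - (-0.020220)) = 1.153466; f(t_4) = -0.000001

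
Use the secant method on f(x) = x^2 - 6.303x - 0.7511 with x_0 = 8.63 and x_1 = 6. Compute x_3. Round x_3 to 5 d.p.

f(x_0) = 19.330910, f(x_1) = -2.569100
x_2 = 6.000000 - (-2.569100)·(6.000000 - 8.630000)/(-2.569100 - (19.330910)) = 6.308526; f(x_2) = -0.716236
x_3 = 6.308526 - (-0.716236)·(6.308526 - 6.000000)/(-0.716236 - (-2.569100)) = 6.427789; f(x_3) = 0.051019

6.42779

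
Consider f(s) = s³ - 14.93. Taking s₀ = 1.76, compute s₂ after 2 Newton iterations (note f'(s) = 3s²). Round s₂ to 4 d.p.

2.4973

s_0 = 1.760000: f = -9.478224, f' = 9.292800 → s_1 = 1.760000 - (-9.478224)/(9.292800) = 2.779954
s_1 = 2.779954: f = 6.553874, f' = 23.184425 → s_2 = 2.779954 - (6.553874)/(23.184425) = 2.497269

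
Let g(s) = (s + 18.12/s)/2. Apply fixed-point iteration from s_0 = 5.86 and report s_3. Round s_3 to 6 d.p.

s_1 = g(5.860000) = 4.476075
s_2 = g(4.476075) = 4.262132
s_3 = g(4.262132) = 4.256763

4.256763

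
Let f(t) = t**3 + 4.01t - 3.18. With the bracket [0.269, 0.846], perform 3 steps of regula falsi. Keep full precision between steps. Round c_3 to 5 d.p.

f(0.269000) = -2.081845, f(0.846000) = 0.817956
step 1: c = 0.683244, f(c) = -0.121239 < 0 → new bracket [0.683244, 0.846000]
step 2: c = 0.704254, f(c) = -0.006652 < 0 → new bracket [0.704254, 0.846000]
step 3: c = 0.705397, f(c) = -0.000363 < 0 → new bracket [0.705397, 0.846000]

0.70540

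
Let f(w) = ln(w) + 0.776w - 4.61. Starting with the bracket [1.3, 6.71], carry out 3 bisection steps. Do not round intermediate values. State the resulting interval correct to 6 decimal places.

f(1.300000) = -3.338836, f(6.710000) = 2.500559 (opposite signs)
step 1: m = 4.005000, f(m) = -0.114576 < 0 → root in [4.005000, 6.710000]
step 2: m = 5.357500, f(m) = 1.225917 > 0 → root in [4.005000, 5.357500]
step 3: m = 4.681250, f(m) = 0.566215 > 0 → root in [4.005000, 4.681250]

[4.005000, 4.681250]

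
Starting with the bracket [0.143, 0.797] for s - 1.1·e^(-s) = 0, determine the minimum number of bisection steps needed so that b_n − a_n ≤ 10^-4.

Initial width b − a = 0.797 − 0.143 = 0.654000.
After n steps the width is (b−a)/2^n; need (b−a)/2^n ≤ 10^-4.
So n ≥ log₂(0.654000/10^-4) = log₂(6540.0000) ≈ 12.6751.
Hence n = 13.

13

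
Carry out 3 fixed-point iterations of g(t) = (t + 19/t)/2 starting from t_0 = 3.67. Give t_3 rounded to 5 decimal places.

4.35890

t_1 = g(3.670000) = 4.423556
t_2 = g(4.423556) = 4.359371
t_3 = g(4.359371) = 4.358899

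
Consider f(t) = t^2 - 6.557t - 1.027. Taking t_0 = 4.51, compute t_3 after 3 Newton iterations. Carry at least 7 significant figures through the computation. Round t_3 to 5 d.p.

f'(t) = 2t - 6.557
t_0 = 4.510000: f = -10.258970, f' = 2.463000 → t_1 = 4.510000 - (-10.258970)/(2.463000) = 8.675233
t_1 = 8.675233: f = 17.349170, f' = 10.793467 → t_2 = 8.675233 - (17.349170)/(10.793467) = 7.067857
t_2 = 7.067857: f = 2.583661, f' = 7.578713 → t_3 = 7.067857 - (2.583661)/(7.578713) = 6.726946

6.72695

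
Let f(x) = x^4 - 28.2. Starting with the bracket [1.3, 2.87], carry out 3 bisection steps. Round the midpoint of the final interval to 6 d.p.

2.379375

f(1.300000) = -25.343900, f(2.870000) = 39.646522 (opposite signs)
step 1: m = 2.085000, f(m) = -9.301635 < 0 → root in [2.085000, 2.870000]
step 2: m = 2.477500, f(m) = 9.475121 > 0 → root in [2.085000, 2.477500]
step 3: m = 2.281250, f(m) = -1.117327 < 0 → root in [2.281250, 2.477500]
Midpoint of [2.281250, 2.477500] = 2.379375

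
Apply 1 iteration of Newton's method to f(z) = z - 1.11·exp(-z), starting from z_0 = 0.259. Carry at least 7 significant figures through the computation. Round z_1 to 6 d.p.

0.580924

Newton update: z ← z − f(z)/f'(z).
f'(z) = 1 + 1.11·exp(-z)
z_0 = 0.259000: f = -0.597724, f' = 1.856724 → z_1 = 0.259000 - (-0.597724)/(1.856724) = 0.580924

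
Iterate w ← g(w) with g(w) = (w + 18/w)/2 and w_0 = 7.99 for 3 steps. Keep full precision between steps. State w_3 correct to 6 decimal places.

4.243299

w_1 = g(7.990000) = 5.121408
w_2 = g(5.121408) = 4.318033
w_3 = g(4.318033) = 4.243299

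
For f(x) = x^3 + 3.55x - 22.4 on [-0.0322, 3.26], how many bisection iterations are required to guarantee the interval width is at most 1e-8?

Initial width b − a = 3.26 − -0.0322 = 3.292200.
After n steps the width is (b−a)/2^n; need (b−a)/2^n ≤ 1e-8.
So n ≥ log₂(3.292200/1e-8) = log₂(329220000.0000) ≈ 28.2945.
Hence n = 29.

29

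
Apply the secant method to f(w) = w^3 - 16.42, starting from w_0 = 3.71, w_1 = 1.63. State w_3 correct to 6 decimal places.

2.739991

f(w_0) = 34.644811, f(w_1) = -12.089253
w_2 = 1.630000 - (-12.089253)·(1.630000 - 3.710000)/(-12.089253 - (34.644811)) = 2.168058; f(w_2) = -6.229094
w_3 = 2.168058 - (-6.229094)·(2.168058 - 1.630000)/(-6.229094 - (-12.089253)) = 2.739991; f(w_3) = 4.150612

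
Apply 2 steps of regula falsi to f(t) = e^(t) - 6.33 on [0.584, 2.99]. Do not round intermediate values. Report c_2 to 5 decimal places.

1.51857

f(0.584000) = -4.536803, f(2.990000) = 13.555682
step 1: c = 1.187319, f(c) = -3.051718 < 0 → new bracket [1.187319, 2.990000]
step 2: c = 1.518574, f(c) = -1.764291 < 0 → new bracket [1.518574, 2.990000]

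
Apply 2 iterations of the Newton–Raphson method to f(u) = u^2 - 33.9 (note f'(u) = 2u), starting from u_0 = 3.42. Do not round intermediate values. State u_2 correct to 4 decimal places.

u_0 = 3.420000: f = -22.203600, f' = 6.840000 → u_1 = 3.420000 - (-22.203600)/(6.840000) = 6.666140
u_1 = 6.666140: f = 10.537427, f' = 13.332281 → u_2 = 6.666140 - (10.537427)/(13.332281) = 5.875771

5.8758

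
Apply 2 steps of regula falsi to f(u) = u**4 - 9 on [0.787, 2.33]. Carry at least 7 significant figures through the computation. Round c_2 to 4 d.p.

f(0.787000) = -8.616382, f(2.330000) = 20.472955
step 1: c = 1.244043, f(c) = -6.604801 < 0 → new bracket [1.244043, 2.330000]
step 2: c = 1.508929, f(c) = -3.815872 < 0 → new bracket [1.508929, 2.330000]

1.5089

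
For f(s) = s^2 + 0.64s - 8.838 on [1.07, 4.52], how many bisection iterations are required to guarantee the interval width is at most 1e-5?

Initial width b − a = 4.52 − 1.07 = 3.450000.
After n steps the width is (b−a)/2^n; need (b−a)/2^n ≤ 1e-5.
So n ≥ log₂(3.450000/1e-5) = log₂(345000.0000) ≈ 18.3962.
Hence n = 19.

19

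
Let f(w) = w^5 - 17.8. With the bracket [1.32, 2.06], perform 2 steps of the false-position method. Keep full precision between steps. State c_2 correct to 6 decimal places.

1.735278

f(1.320000) = -13.792536, f(2.060000) = 19.296770
step 1: c = 1.628452, f(c) = -6.348158 < 0 → new bracket [1.628452, 2.060000]
step 2: c = 1.735278, f(c) = -2.065781 < 0 → new bracket [1.735278, 2.060000]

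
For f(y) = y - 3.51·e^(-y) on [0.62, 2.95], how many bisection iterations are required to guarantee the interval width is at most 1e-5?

18

Initial width b − a = 2.95 − 0.62 = 2.330000.
After n steps the width is (b−a)/2^n; need (b−a)/2^n ≤ 1e-5.
So n ≥ log₂(2.330000/1e-5) = log₂(233000.0000) ≈ 17.8300.
Hence n = 18.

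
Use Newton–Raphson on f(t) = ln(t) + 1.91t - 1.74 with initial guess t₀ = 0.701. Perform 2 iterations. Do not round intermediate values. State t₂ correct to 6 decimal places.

0.942138

Newton update: t ← t − f(t)/f'(t).
f'(t) = 1/t + 1.91
t_0 = 0.701000: f = -0.756337, f' = 3.336534 → t_1 = 0.701000 - (-0.756337)/(3.336534) = 0.927684
t_1 = 0.927684: f = -0.043189, f' = 2.987954 → t_2 = 0.927684 - (-0.043189)/(2.987954) = 0.942138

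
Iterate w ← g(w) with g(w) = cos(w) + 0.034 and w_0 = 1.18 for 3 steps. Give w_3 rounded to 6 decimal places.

w_1 = g(1.180000) = 0.414925
w_2 = g(0.414925) = 0.949147
w_3 = g(0.949147) = 0.616377

0.616377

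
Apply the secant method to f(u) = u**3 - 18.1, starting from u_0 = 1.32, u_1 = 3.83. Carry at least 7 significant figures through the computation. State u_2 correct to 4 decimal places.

Secant update: u_(k+1) = u_k − f(u_k)·(u_k − u_(k-1))/(f(u_k) − f(u_(k-1))).
f(u_0) = -15.800032, f(u_1) = 38.081887
u_2 = 3.830000 - (38.081887)·(3.830000 - 1.320000)/(38.081887 - (-15.800032)) = 2.056018; f(u_2) = -9.408776

2.0560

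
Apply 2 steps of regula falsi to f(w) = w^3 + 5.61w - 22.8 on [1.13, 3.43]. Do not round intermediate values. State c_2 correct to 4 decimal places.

2.0552

f(1.130000) = -15.017803, f(3.430000) = 36.795907
step 1: c = 1.796637, f(c) = -6.921491 < 0 → new bracket [1.796637, 3.430000]
step 2: c = 2.055237, f(c) = -2.588803 < 0 → new bracket [2.055237, 3.430000]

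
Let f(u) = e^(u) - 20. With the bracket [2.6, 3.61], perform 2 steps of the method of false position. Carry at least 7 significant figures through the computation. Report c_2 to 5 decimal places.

f(2.600000) = -6.536262, f(3.610000) = 16.966053
step 1: c = 2.880893, f(c) = -2.169820 < 0 → new bracket [2.880893, 3.610000]
step 2: c = 2.963566, f(c) = -0.633086 < 0 → new bracket [2.963566, 3.610000]

2.96357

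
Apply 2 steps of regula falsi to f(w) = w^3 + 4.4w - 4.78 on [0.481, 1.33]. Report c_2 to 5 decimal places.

0.90205

f(0.481000) = -2.552315, f(1.330000) = 3.424637
step 1: c = 0.843545, f(c) = -0.468161 < 0 → new bracket [0.843545, 1.330000]
step 2: c = 0.902048, f(c) = -0.077002 < 0 → new bracket [0.902048, 1.330000]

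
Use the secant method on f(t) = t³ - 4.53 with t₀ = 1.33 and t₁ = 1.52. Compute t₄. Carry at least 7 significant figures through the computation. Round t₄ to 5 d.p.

1.65457

f(t_0) = -2.177363, f(t_1) = -1.018192
t_2 = 1.520000 - (-1.018192)·(1.520000 - 1.330000)/(-1.018192 - (-2.177363)) = 1.686892; f(t_2) = 0.270229
t_3 = 1.686892 - (0.270229)·(1.686892 - 1.520000)/(0.270229 - (-1.018192)) = 1.651889; f(t_3) = -0.022431
t_4 = 1.651889 - (-0.022431)·(1.651889 - 1.686892)/(-0.022431 - (0.270229)) = 1.654572; f(t_4) = -0.000433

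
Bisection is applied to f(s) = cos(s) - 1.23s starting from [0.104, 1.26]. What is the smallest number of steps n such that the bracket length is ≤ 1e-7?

Initial width b − a = 1.26 − 0.104 = 1.156000.
After n steps the width is (b−a)/2^n; need (b−a)/2^n ≤ 1e-7.
So n ≥ log₂(1.156000/1e-7) = log₂(11560000.0000) ≈ 23.4626.
Hence n = 24.

24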